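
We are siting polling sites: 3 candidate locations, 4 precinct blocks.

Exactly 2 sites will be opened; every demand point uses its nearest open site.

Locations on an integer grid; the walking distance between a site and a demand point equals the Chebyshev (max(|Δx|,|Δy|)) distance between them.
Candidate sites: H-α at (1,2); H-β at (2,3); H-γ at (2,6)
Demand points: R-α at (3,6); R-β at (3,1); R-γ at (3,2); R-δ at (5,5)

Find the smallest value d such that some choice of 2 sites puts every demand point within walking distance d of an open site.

Open {H-α, H-β}.
  Farthest demand point is R-α at walking distance 3 (to H-β); all others are ≤ 3.
With {H-α, H-γ} the worst case is 3.
With {H-β, H-γ} the worst case is 3.
No size-2 selection achieves below 3.

3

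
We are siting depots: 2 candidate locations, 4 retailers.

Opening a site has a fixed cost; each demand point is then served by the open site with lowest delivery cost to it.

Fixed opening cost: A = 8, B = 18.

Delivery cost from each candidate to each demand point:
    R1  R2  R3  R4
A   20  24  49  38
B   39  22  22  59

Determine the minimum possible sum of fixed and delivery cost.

Open {A, B}: assign each demand point to its cheapest open site.
  R1→A 20, R2→B 22, R3→B 22, R4→A 38
  delivery cost 102, fixed 26 → total 128.
Compare {A}: delivery cost 131 + fixed 8 = 139.
Compare {B}: delivery cost 142 + fixed 18 = 160.

128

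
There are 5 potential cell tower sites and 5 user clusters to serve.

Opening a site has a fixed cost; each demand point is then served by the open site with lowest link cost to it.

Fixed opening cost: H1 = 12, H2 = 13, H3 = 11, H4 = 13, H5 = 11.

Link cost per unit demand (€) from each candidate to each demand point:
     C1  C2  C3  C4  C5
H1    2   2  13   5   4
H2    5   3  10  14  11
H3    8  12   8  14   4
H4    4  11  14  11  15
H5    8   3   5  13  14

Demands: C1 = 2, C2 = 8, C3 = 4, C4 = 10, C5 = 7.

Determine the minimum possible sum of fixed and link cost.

141

Open {H1, H5}: assign each demand point to its cheapest open site.
  C1→H1 2×2=4, C2→H1 8×2=16, C3→H5 4×5=20, C4→H1 10×5=50, C5→H1 7×4=28
  link cost 118, fixed 23 → total 141.
Compare {H1, H3, H5}: link cost 118 + fixed 34 = 152.
Compare {H1, H3}: link cost 130 + fixed 23 = 153.
Compare {H1, H2, H5}: link cost 118 + fixed 36 = 154.
All other subsets cost ≥ 152. Minimum total cost: 141.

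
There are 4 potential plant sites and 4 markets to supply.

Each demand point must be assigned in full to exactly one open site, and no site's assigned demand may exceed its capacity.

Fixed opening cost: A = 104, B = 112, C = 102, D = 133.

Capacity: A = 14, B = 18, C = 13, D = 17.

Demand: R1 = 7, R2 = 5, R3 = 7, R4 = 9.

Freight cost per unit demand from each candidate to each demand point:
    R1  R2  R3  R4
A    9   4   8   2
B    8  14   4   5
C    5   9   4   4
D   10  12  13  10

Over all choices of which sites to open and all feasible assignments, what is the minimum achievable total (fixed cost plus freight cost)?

Open {A, B}; cheapest assignment that respects the capacities:
  A (cap 14, load 14): R2, R4 — cost 5×4 + 9×2 = 38
  B (cap 18, load 14): R1, R3 — cost 7×8 + 7×4 = 84
  Shipping 122, fixed 216 → total 338.
  Any other capacity-feasible assignment to {A, B} ships for at least 122.
Compare {B, C}: its best feasible assignment gives total 367.
Compare {A, B, C}: its best feasible assignment gives total 419.
Every other set of open sites that can feasibly serve all demand totals ≥ 367 even under its best assignment. Minimum: 338.

338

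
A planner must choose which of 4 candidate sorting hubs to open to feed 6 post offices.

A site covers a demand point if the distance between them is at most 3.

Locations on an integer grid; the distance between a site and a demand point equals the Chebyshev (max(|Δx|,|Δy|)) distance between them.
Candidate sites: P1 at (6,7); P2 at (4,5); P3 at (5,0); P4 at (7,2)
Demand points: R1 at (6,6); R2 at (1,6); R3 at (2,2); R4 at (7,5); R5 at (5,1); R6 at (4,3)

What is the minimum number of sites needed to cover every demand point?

2

Coverage sets (demand points within 3 of each site):
  P1: {R1, R4}
  P2: {R1, R2, R3, R4, R6}
  P3: {R3, R5, R6}
  P4: {R4, R5, R6}
No single site covers all 6 demand points.
But {P2, P3} covers everything, so the minimum is 2.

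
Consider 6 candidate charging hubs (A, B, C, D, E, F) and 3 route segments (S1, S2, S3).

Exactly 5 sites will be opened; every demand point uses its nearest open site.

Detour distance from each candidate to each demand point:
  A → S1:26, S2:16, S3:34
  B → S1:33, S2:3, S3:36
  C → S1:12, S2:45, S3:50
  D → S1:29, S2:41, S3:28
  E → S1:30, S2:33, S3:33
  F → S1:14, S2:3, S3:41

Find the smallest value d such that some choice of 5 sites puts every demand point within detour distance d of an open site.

28

Open {A, B, C, D, E}.
  Farthest demand point is S3 at detour distance 28 (to D); all others are ≤ 28.
With {A, B, C, D, F} the worst case is 28.
With {A, B, D, E, F} the worst case is 28.
No size-5 selection achieves below 28.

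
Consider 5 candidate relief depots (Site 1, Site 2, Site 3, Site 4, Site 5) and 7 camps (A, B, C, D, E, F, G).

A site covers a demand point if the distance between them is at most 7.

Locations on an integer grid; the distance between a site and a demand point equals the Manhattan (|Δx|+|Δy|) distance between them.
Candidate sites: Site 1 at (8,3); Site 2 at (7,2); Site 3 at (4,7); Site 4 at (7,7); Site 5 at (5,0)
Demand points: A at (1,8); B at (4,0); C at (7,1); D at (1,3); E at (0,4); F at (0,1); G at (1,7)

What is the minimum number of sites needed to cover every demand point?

2

Coverage sets (demand points within 7 of each site):
  Site 1: {B, C, D}
  Site 2: {B, C, D}
  Site 3: {A, B, D, E, G}
  Site 4: {A, C, G}
  Site 5: {B, C, D, F}
No single site covers all 7 demand points.
But {Site 3, Site 5} covers everything, so the minimum is 2.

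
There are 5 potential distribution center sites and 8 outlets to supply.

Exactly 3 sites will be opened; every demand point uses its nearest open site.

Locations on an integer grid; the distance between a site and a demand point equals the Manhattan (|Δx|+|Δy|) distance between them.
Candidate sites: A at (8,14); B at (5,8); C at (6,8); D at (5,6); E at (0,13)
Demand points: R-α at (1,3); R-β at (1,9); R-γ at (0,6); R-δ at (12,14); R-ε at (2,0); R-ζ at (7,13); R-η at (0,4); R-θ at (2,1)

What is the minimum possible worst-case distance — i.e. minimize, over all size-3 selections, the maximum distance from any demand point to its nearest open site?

9

Open {A, B, D}.
  Farthest demand point is R-ε at distance 9 (to D); all others are ≤ 9.
With {A, C, D} the worst case is 9.
With {A, D, E} the worst case is 9.
No size-3 selection achieves below 9.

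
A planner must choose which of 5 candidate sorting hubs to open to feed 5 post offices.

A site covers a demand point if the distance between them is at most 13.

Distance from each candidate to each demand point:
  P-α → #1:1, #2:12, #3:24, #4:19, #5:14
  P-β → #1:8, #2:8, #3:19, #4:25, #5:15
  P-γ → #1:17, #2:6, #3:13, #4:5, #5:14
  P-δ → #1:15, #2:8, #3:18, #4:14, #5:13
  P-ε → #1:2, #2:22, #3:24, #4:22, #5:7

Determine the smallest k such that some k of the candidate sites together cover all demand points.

2

Coverage sets (demand points within 13 of each site):
  P-α: {#1, #2}
  P-β: {#1, #2}
  P-γ: {#2, #3, #4}
  P-δ: {#2, #5}
  P-ε: {#1, #5}
No single site covers all 5 demand points.
But {P-γ, P-ε} covers everything, so the minimum is 2.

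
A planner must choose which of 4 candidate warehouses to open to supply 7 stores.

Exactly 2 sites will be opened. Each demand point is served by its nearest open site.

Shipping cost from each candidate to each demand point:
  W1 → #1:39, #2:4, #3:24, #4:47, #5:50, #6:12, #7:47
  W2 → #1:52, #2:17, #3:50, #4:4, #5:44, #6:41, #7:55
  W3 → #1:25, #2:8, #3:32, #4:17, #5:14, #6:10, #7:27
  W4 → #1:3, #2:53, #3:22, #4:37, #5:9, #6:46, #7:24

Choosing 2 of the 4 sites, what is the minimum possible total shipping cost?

93

Open {W3, W4}.
  #1→W4 3, #2→W3 8, #3→W4 22, #4→W3 17, #5→W4 9, #6→W3 10, #7→W4 24  ⇒ total 93.
Compare {W1, W4}: total 111.
Compare {W2, W3}: total 120.
No size-2 selection does better; minimum is 93.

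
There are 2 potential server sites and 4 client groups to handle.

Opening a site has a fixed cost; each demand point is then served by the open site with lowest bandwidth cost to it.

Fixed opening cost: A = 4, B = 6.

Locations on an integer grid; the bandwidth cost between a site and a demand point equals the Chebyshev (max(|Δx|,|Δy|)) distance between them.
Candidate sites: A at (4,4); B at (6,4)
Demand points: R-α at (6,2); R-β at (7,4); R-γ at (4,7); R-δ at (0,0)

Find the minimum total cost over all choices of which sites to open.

Open {A}: assign each demand point to its cheapest open site.
  R-α→A 2, R-β→A 3, R-γ→A 3, R-δ→A 4
  bandwidth cost 12, fixed 4 → total 16.
Compare {B}: bandwidth cost 12 + fixed 6 = 18.
Compare {A, B}: bandwidth cost 10 + fixed 10 = 20.

16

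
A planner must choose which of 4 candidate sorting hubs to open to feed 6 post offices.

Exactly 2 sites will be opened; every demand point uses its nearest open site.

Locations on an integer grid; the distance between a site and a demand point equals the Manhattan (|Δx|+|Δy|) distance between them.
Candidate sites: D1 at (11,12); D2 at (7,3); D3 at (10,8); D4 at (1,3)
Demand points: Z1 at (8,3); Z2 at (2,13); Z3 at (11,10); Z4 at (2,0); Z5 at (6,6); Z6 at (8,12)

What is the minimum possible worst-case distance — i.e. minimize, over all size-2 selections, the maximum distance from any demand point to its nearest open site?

10

Open {D1, D2}.
  Farthest demand point is Z2 at distance 10 (to D1); all others are ≤ 10.
With {D1, D4} the worst case is 10.
With {D2, D4} the worst case is 11.
No size-2 selection achieves below 10.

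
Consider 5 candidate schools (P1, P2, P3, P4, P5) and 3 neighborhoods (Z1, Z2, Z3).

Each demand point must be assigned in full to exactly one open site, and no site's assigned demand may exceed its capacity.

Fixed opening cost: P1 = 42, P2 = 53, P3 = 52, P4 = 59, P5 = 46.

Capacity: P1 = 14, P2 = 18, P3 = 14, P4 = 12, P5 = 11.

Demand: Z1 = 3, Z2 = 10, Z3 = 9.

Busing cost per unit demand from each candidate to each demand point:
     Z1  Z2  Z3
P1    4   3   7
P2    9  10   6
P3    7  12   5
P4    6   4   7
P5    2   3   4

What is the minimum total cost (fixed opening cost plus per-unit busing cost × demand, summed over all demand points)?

166

Open {P1, P5}; cheapest assignment that respects the capacities:
  P1 (cap 14, load 13): Z1, Z2 — cost 3×4 + 10×3 = 42
  P5 (cap 11, load 9): Z3 — cost 9×4 = 36
  Shipping 78, fixed 88 → total 166.
  Any other capacity-feasible assignment to {P1, P5} ships for at least 78.
Compare {P1, P3}: its best feasible assignment gives total 181.
Compare {P1, P2}: its best feasible assignment gives total 191.
Every other set of open sites that can feasibly serve all demand totals ≥ 181 even under its best assignment. Minimum: 166.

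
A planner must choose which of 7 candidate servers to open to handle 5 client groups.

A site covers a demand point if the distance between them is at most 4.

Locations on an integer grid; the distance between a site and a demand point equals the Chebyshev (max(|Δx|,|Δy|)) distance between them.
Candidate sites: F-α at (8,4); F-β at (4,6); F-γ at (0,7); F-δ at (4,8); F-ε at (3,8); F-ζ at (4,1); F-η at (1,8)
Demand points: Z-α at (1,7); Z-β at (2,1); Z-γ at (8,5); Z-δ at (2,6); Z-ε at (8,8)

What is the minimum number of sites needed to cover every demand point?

2

Coverage sets (demand points within 4 of each site):
  F-α: {Z-γ, Z-ε}
  F-β: {Z-α, Z-γ, Z-δ, Z-ε}
  F-γ: {Z-α, Z-δ}
  F-δ: {Z-α, Z-γ, Z-δ, Z-ε}
  F-ε: {Z-α, Z-δ}
  F-ζ: {Z-β, Z-γ}
  F-η: {Z-α, Z-δ}
No single site covers all 5 demand points.
But {F-β, F-ζ} covers everything, so the minimum is 2.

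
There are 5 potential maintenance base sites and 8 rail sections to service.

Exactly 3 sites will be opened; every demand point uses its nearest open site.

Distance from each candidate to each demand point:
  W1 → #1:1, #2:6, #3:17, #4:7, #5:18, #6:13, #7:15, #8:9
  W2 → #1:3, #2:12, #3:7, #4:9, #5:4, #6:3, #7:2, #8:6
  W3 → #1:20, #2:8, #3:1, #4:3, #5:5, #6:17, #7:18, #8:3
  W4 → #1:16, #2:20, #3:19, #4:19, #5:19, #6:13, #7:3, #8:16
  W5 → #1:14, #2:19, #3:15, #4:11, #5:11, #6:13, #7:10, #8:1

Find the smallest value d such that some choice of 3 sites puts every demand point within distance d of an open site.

6

Open {W1, W2, W3}.
  Farthest demand point is #2 at distance 6 (to W1); all others are ≤ 6.
With {W1, W2, W4} the worst case is 7.
With {W1, W2, W5} the worst case is 7.
No size-3 selection achieves below 6.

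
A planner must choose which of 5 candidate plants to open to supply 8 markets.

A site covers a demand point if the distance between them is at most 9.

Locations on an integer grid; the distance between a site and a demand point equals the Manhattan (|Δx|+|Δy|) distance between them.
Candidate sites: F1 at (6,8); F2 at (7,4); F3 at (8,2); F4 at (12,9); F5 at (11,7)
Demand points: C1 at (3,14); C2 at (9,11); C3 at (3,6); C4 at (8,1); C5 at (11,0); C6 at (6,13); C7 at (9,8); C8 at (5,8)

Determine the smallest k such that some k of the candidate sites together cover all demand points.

2

Coverage sets (demand points within 9 of each site):
  F1: {C1, C2, C3, C4, C6, C7, C8}
  F2: {C2, C3, C4, C5, C7, C8}
  F3: {C3, C4, C5, C7, C8}
  F4: {C2, C7, C8}
  F5: {C2, C3, C4, C5, C7, C8}
No single site covers all 8 demand points.
But {F1, F2} covers everything, so the minimum is 2.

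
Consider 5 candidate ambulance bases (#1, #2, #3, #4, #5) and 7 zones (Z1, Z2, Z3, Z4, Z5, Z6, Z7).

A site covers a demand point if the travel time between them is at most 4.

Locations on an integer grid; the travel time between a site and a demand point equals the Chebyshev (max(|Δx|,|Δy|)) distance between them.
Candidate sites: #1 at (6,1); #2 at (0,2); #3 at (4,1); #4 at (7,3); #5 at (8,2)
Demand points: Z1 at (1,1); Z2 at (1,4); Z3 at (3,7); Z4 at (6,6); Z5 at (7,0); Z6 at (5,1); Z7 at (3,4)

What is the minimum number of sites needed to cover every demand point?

Coverage sets (demand points within 4 of each site):
  #1: {Z5, Z6, Z7}
  #2: {Z1, Z2, Z7}
  #3: {Z1, Z2, Z5, Z6, Z7}
  #4: {Z3, Z4, Z5, Z6, Z7}
  #5: {Z4, Z5, Z6}
No single site covers all 7 demand points.
But {#2, #4} covers everything, so the minimum is 2.

2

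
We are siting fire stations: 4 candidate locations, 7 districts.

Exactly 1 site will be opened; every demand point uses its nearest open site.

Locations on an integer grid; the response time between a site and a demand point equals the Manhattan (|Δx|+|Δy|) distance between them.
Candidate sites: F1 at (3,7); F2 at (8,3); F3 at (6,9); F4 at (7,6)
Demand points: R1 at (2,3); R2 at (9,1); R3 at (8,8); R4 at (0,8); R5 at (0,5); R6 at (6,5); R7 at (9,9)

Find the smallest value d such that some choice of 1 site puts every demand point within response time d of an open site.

Open {F4}.
  Farthest demand point is R4 at response time 9 (to F4); all others are ≤ 9.
With {F3} the worst case is 11.
With {F1} the worst case is 12.
No size-1 selection achieves below 9.

9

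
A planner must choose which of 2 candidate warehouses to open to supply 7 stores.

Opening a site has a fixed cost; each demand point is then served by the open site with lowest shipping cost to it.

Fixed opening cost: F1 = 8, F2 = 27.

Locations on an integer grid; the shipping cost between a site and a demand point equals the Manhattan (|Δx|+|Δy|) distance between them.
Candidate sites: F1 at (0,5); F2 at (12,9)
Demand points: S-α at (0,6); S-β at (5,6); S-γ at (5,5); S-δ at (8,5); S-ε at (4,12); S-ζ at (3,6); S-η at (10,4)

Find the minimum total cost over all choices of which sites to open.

Open {F1}: assign each demand point to its cheapest open site.
  S-α→F1 1, S-β→F1 6, S-γ→F1 5, S-δ→F1 8, S-ε→F1 11, S-ζ→F1 4, S-η→F1 11
  shipping cost 46, fixed 8 → total 54.
Compare {F1, F2}: shipping cost 42 + fixed 35 = 77.
Compare {F2}: shipping cost 74 + fixed 27 = 101.

54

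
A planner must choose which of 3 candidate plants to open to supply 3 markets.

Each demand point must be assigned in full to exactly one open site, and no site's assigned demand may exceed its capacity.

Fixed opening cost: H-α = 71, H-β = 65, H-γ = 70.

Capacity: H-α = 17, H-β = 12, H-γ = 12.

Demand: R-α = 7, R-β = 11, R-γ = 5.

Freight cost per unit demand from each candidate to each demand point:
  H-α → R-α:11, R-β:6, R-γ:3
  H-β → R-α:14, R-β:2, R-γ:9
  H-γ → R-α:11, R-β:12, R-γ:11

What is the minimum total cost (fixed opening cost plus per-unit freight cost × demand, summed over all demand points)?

Open {H-α, H-β}; cheapest assignment that respects the capacities:
  H-α (cap 17, load 12): R-α, R-γ — cost 7×11 + 5×3 = 92
  H-β (cap 12, load 11): R-β — cost 11×2 = 22
  Shipping 114, fixed 136 → total 250.
  Any other capacity-feasible assignment to {H-α, H-β} ships for at least 114.
Compare {H-β, H-γ}: its best feasible assignment gives total 289.
Compare {H-α, H-γ}: its best feasible assignment gives total 299.
Every other set of open sites that can feasibly serve all demand totals ≥ 289 even under its best assignment. Minimum: 250.

250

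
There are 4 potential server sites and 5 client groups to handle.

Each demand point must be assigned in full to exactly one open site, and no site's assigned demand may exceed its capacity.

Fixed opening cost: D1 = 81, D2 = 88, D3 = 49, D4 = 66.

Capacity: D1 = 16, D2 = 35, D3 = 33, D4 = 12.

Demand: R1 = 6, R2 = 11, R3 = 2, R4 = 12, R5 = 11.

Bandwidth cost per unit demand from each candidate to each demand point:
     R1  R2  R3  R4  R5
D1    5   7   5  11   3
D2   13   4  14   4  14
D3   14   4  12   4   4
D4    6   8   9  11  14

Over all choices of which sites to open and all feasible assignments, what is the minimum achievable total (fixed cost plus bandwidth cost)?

Open {D1, D3}; cheapest assignment that respects the capacities:
  D1 (cap 16, load 13): R3, R5 — cost 2×5 + 11×3 = 43
  D3 (cap 33, load 29): R1, R2, R4 — cost 6×14 + 11×4 + 12×4 = 176
  Shipping 219, fixed 130 → total 349.
  Any other capacity-feasible assignment to {D1, D3} ships for at least 219.
Compare {D1, D3, D4}: its best feasible assignment gives total 367.
Compare {D2, D3}: its best feasible assignment gives total 375.
Every other set of open sites that can feasibly serve all demand totals ≥ 367 even under its best assignment. Minimum: 349.

349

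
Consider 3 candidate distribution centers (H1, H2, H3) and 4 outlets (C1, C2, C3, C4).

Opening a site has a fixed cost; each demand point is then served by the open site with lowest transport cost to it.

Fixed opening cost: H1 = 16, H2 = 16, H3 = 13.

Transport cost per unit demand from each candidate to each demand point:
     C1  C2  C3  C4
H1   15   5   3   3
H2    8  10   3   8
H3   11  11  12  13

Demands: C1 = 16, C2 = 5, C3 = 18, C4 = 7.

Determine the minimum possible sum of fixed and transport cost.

Open {H1, H2}: assign each demand point to its cheapest open site.
  C1→H2 16×8=128, C2→H1 5×5=25, C3→H1 18×3=54, C4→H1 7×3=21
  transport cost 228, fixed 32 → total 260.
Compare {H1, H2, H3}: transport cost 228 + fixed 45 = 273.
Compare {H2}: transport cost 288 + fixed 16 = 304.
Compare {H1, H3}: transport cost 276 + fixed 29 = 305.
All other subsets cost ≥ 273. Minimum total cost: 260.

260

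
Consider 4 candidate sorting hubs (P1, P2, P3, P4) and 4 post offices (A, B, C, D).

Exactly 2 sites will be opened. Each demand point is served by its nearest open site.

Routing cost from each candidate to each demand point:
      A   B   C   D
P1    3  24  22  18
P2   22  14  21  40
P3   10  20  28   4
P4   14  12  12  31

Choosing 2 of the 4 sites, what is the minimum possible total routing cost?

Open {P3, P4}.
  A→P3 10, B→P4 12, C→P4 12, D→P3 4  ⇒ total 38.
Compare {P1, P4}: total 45.
Compare {P1, P3}: total 49.
No size-2 selection does better; minimum is 38.

38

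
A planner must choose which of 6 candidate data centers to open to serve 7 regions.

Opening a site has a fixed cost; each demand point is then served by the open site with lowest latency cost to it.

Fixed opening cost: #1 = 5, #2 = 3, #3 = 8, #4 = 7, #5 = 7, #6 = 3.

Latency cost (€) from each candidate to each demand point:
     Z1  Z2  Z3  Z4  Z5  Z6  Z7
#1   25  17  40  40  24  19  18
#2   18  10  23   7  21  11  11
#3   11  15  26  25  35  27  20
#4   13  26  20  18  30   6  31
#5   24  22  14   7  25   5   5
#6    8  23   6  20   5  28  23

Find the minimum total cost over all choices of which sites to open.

Open {#2, #5, #6}: assign each demand point to its cheapest open site.
  Z1→#6 8, Z2→#2 10, Z3→#6 6, Z4→#2 7, Z5→#6 5, Z6→#5 5, Z7→#5 5
  latency cost 46, fixed 13 → total 59.
Compare {#2, #6}: latency cost 58 + fixed 6 = 64.
Compare {#1, #2, #5, #6}: latency cost 46 + fixed 18 = 64.
Compare {#2, #4, #6}: latency cost 53 + fixed 13 = 66.
All other subsets cost ≥ 64. Minimum total cost: 59.

59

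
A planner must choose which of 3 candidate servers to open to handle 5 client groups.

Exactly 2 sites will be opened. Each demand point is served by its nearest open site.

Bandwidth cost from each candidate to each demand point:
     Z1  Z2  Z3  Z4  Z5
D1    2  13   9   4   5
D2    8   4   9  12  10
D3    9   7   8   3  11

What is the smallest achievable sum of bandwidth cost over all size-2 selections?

Open {D1, D2}.
  Z1→D1 2, Z2→D2 4, Z3→D1 9, Z4→D1 4, Z5→D1 5  ⇒ total 24.
Compare {D1, D3}: total 25.
Compare {D2, D3}: total 33.

24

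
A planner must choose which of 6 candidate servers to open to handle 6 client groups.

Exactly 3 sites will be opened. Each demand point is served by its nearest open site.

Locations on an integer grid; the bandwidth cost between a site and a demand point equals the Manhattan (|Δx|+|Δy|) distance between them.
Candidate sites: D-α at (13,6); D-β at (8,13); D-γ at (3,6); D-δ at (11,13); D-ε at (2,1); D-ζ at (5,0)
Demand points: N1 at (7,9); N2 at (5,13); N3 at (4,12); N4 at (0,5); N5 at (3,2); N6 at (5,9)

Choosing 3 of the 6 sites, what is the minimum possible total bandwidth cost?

24

Open {D-β, D-γ, D-ε}.
  N1→D-β 5, N2→D-β 3, N3→D-β 5, N4→D-γ 4, N5→D-ε 2, N6→D-γ 5  ⇒ total 24.
Compare {D-α, D-β, D-γ}: total 26.
Compare {D-β, D-γ, D-δ}: total 26.
No size-3 selection does better; minimum is 24.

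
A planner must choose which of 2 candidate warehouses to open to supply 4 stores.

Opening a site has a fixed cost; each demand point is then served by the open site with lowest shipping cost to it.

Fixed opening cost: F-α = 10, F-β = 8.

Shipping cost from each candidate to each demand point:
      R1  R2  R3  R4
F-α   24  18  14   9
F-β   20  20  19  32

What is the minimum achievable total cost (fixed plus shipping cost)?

75

Open {F-α}: assign each demand point to its cheapest open site.
  R1→F-α 24, R2→F-α 18, R3→F-α 14, R4→F-α 9
  shipping cost 65, fixed 10 → total 75.
Compare {F-α, F-β}: shipping cost 61 + fixed 18 = 79.
Compare {F-β}: shipping cost 91 + fixed 8 = 99.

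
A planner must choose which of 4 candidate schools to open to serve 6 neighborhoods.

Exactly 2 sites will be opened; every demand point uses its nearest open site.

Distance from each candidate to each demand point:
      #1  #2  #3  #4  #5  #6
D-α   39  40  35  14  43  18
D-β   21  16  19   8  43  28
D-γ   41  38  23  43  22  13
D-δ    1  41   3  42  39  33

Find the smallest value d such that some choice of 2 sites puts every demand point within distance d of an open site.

22

Open {D-β, D-γ}.
  Farthest demand point is #5 at distance 22 (to D-γ); all others are ≤ 22.
With {D-α, D-γ} the worst case is 39.
With {D-β, D-δ} the worst case is 39.
No size-2 selection achieves below 22.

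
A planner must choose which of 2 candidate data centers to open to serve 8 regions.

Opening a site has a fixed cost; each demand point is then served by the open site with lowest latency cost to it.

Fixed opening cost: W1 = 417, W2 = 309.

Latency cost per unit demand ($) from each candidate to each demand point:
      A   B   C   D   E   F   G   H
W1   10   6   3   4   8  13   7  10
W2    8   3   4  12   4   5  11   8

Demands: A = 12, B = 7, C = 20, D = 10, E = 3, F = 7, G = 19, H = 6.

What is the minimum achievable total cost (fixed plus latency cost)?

930

Open {W2}: assign each demand point to its cheapest open site.
  A→W2 12×8=96, B→W2 7×3=21, C→W2 20×4=80, D→W2 10×12=120, E→W2 3×4=12, F→W2 7×5=35, G→W2 19×11=209, H→W2 6×8=48
  latency cost 621, fixed 309 → total 930.
Compare {W1}: latency cost 570 + fixed 417 = 987.
Compare {W1, W2}: latency cost 445 + fixed 726 = 1171.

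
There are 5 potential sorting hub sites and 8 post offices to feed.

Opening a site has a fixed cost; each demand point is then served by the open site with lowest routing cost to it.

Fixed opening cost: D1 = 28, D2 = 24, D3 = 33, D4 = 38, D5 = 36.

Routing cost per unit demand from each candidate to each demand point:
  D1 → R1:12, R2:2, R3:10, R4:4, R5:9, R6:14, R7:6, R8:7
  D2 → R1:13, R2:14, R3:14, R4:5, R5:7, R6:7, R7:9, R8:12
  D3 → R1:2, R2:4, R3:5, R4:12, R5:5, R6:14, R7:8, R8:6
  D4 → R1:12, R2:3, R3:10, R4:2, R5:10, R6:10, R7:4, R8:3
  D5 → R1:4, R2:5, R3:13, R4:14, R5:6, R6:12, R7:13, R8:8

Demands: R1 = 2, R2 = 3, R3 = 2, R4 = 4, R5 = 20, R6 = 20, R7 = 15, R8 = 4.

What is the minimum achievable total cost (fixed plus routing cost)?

438

Open {D2, D3, D4}: assign each demand point to its cheapest open site.
  R1→D3 2×2=4, R2→D4 3×3=9, R3→D3 2×5=10, R4→D4 4×2=8, R5→D3 20×5=100, R6→D2 20×7=140, R7→D4 15×4=60, R8→D4 4×3=12
  routing cost 343, fixed 95 → total 438.
Compare {D1, D2, D3, D4}: routing cost 340 + fixed 123 = 463.
Compare {D3, D4}: routing cost 403 + fixed 71 = 474.
Compare {D2, D3, D4, D5}: routing cost 343 + fixed 131 = 474.
All other subsets cost ≥ 463. Minimum total cost: 438.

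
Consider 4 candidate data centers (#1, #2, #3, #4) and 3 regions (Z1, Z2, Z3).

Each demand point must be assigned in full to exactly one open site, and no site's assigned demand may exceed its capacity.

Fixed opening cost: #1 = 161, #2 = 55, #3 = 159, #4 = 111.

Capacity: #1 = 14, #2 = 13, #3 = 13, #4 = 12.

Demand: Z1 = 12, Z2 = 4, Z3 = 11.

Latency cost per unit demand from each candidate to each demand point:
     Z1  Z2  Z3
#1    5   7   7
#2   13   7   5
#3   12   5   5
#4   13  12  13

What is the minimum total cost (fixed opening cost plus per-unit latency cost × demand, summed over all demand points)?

Open {#1, #2, #4}; cheapest assignment that respects the capacities:
  #1 (cap 14, load 12): Z1 — cost 12×5 = 60
  #2 (cap 13, load 11): Z3 — cost 11×5 = 55
  #4 (cap 12, load 4): Z2 — cost 4×12 = 48
  Shipping 163, fixed 327 → total 490.
  Any other capacity-feasible assignment to {#1, #2, #4} ships for at least 163.
Compare {#1, #2, #3}: its best feasible assignment gives total 510.
Compare {#2, #3, #4}: its best feasible assignment gives total 556.
Every other set of open sites that can feasibly serve all demand totals ≥ 510 even under its best assignment. Minimum: 490.

490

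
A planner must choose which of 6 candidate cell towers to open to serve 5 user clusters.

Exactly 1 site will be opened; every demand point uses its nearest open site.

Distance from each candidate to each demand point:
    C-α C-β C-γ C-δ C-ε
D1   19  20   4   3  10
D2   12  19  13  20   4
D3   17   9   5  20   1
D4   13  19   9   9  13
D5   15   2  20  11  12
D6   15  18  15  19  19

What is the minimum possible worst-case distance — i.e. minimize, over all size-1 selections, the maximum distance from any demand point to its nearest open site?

19

Open {D4}.
  Farthest demand point is C-β at distance 19 (to D4); all others are ≤ 19.
With {D6} the worst case is 19.
With {D1} the worst case is 20.
No size-1 selection achieves below 19.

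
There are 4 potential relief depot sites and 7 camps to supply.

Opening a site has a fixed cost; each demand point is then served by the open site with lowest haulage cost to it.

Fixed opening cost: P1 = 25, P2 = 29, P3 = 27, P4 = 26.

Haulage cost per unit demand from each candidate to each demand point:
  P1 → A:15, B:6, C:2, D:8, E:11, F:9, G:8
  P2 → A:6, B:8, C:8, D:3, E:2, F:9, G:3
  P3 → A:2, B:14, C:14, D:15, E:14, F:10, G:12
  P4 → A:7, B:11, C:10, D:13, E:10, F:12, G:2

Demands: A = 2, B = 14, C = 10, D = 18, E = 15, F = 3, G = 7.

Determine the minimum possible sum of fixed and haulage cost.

302

Open {P1, P2}: assign each demand point to its cheapest open site.
  A→P2 2×6=12, B→P1 14×6=84, C→P1 10×2=20, D→P2 18×3=54, E→P2 15×2=30, F→P1 3×9=27, G→P2 7×3=21
  haulage cost 248, fixed 54 → total 302.
Compare {P1, P2, P3}: haulage cost 240 + fixed 81 = 321.
Compare {P1, P2, P4}: haulage cost 241 + fixed 80 = 321.
Compare {P1, P2, P3, P4}: haulage cost 233 + fixed 107 = 340.
All other subsets cost ≥ 321. Minimum total cost: 302.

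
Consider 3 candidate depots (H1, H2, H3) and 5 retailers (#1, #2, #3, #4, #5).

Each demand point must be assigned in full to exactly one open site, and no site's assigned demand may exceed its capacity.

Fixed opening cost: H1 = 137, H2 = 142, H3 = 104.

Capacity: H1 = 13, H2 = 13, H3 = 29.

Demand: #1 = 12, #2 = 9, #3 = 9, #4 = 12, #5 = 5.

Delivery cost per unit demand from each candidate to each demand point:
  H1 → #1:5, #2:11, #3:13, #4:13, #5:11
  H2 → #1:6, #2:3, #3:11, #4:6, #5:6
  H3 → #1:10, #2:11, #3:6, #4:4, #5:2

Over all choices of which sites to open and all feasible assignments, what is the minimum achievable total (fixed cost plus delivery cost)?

582

Open {H1, H2, H3}; cheapest assignment that respects the capacities:
  H1 (cap 13, load 12): #1 — cost 12×5 = 60
  H2 (cap 13, load 9): #2 — cost 9×3 = 27
  H3 (cap 29, load 26): #3, #4, #5 — cost 9×6 + 12×4 + 5×2 = 112
  Shipping 199, fixed 383 → total 582.
  Any other capacity-feasible assignment to {H1, H2, H3} ships for at least 199.
Total demand is 47 and no other set of sites has combined capacity ≥ 47, so {H1, H2, H3} is the only feasible choice of open sites. Minimum: 582.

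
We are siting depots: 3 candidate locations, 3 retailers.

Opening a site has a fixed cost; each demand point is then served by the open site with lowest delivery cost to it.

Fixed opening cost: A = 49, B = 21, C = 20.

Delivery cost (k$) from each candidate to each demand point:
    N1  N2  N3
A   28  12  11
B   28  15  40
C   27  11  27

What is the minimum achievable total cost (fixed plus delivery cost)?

Open {C}: assign each demand point to its cheapest open site.
  N1→C 27, N2→C 11, N3→C 27
  delivery cost 65, fixed 20 → total 85.
Compare {A}: delivery cost 51 + fixed 49 = 100.
Compare {B}: delivery cost 83 + fixed 21 = 104.
Compare {B, C}: delivery cost 65 + fixed 41 = 106.
All other subsets cost ≥ 100. Minimum total cost: 85.

85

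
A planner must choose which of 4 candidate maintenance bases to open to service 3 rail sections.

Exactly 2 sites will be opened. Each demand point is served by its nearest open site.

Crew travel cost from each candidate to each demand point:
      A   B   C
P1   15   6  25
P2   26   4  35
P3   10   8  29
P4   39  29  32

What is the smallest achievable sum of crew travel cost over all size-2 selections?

41

Open {P1, P3}.
  A→P3 10, B→P1 6, C→P1 25  ⇒ total 41.
Compare {P2, P3}: total 43.
Compare {P1, P2}: total 44.
No size-2 selection does better; minimum is 41.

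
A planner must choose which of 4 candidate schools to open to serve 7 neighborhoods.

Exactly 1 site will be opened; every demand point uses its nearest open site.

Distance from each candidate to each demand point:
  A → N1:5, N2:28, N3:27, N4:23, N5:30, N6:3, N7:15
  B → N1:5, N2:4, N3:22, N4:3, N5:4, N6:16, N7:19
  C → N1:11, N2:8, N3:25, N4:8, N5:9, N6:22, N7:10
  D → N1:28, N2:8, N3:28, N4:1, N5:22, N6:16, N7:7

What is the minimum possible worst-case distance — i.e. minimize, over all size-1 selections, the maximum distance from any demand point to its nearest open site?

Open {B}.
  Farthest demand point is N3 at distance 22 (to B); all others are ≤ 22.
With {C} the worst case is 25.
With {D} the worst case is 28.
No size-1 selection achieves below 22.

22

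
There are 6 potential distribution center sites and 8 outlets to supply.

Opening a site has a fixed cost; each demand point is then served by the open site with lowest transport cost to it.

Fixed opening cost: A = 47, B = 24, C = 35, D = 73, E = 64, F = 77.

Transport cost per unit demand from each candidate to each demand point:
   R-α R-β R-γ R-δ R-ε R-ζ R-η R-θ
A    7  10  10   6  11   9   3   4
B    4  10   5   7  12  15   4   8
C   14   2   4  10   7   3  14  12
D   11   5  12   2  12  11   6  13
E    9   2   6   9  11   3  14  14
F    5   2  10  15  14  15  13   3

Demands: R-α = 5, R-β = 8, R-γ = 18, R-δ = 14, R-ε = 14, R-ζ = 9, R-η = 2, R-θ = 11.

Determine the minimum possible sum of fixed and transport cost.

464

Open {A, C}: assign each demand point to its cheapest open site.
  R-α→A 5×7=35, R-β→C 8×2=16, R-γ→C 18×4=72, R-δ→A 14×6=84, R-ε→C 14×7=98, R-ζ→C 9×3=27, R-η→A 2×3=6, R-θ→A 11×4=44
  transport cost 382, fixed 82 → total 464.
Compare {A, B, C}: transport cost 367 + fixed 106 = 473.
Compare {A, C, D}: transport cost 326 + fixed 155 = 481.
Compare {B, C}: transport cost 427 + fixed 59 = 486.
All other subsets cost ≥ 473. Minimum total cost: 464.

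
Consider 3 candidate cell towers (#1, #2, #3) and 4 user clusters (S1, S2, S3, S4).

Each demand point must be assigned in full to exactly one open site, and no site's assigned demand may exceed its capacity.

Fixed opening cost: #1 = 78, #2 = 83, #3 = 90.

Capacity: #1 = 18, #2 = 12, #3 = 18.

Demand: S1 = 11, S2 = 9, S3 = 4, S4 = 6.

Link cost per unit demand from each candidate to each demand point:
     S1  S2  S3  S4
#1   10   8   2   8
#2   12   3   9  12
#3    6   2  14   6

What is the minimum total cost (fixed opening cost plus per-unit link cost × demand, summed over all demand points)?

340

Open {#1, #3}; cheapest assignment that respects the capacities:
  #1 (cap 18, load 15): S1, S3 — cost 11×10 + 4×2 = 118
  #3 (cap 18, load 15): S2, S4 — cost 9×2 + 6×6 = 54
  Shipping 172, fixed 168 → total 340.
  Any other capacity-feasible assignment to {#1, #3} ships for at least 172.
Compare {#1, #2, #3}: its best feasible assignment gives total 388.
Every other set of open sites that can feasibly serve all demand totals ≥ 388 even under its best assignment. Minimum: 340.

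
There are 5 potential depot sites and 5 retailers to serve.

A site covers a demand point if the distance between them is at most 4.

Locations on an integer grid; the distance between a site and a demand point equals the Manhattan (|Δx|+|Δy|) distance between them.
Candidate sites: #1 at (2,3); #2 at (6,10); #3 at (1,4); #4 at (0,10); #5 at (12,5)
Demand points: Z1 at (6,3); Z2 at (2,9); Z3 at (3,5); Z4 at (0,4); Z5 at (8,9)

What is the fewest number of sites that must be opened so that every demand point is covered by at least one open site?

Coverage sets (demand points within 4 of each site):
  #1: {Z1, Z3, Z4}
  #2: {Z5}
  #3: {Z3, Z4}
  #4: {Z2}
  #5: {}
No 2 sites suffice: every size-2 union leaves at least one demand point uncovered.
But {#1, #2, #4} covers everything, so the minimum is 3.

3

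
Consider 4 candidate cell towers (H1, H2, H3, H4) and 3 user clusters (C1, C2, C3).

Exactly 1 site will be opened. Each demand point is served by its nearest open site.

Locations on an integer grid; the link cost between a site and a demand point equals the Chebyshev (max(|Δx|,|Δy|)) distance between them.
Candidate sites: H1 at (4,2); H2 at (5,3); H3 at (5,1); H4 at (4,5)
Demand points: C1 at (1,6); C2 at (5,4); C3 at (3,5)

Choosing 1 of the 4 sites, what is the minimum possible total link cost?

Open {H4}.
  C1→H4 3, C2→H4 1, C3→H4 1  ⇒ total 5.
Compare {H2}: total 7.
Compare {H1}: total 9.
No size-1 selection does better; minimum is 5.

5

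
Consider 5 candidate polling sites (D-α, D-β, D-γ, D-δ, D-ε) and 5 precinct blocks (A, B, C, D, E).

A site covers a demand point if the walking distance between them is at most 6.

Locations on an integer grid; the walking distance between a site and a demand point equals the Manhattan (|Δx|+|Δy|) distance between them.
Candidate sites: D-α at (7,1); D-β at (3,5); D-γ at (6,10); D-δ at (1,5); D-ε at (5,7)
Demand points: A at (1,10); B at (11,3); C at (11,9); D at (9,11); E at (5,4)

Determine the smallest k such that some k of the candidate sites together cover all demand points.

2

Coverage sets (demand points within 6 of each site):
  D-α: {B, E}
  D-β: {E}
  D-γ: {A, C, D}
  D-δ: {A, E}
  D-ε: {E}
No single site covers all 5 demand points.
But {D-α, D-γ} covers everything, so the minimum is 2.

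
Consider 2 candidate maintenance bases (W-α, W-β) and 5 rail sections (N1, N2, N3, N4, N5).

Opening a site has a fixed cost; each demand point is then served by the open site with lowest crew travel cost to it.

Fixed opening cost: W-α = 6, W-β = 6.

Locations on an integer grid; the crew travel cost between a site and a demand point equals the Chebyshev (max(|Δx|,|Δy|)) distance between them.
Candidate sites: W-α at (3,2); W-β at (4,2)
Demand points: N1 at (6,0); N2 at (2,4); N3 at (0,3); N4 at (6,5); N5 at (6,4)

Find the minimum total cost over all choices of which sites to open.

19

Open {W-β}: assign each demand point to its cheapest open site.
  N1→W-β 2, N2→W-β 2, N3→W-β 4, N4→W-β 3, N5→W-β 2
  crew travel cost 13, fixed 6 → total 19.
Compare {W-α}: crew travel cost 14 + fixed 6 = 20.
Compare {W-α, W-β}: crew travel cost 12 + fixed 12 = 24.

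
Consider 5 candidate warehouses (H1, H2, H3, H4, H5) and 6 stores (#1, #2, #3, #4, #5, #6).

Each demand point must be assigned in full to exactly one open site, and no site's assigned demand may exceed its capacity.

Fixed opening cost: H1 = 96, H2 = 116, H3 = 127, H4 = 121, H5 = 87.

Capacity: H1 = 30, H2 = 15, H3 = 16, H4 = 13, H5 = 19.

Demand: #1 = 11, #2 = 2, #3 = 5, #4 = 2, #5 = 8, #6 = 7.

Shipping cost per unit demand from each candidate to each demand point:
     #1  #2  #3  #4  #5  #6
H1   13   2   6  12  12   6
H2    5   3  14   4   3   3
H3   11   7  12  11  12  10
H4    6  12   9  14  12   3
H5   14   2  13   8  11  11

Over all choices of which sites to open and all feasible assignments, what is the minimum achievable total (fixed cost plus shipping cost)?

447

Open {H1, H2}; cheapest assignment that respects the capacities:
  H1 (cap 30, load 22): #2, #3, #5, #6 — cost 2×2 + 5×6 + 8×12 + 7×6 = 172
  H2 (cap 15, load 13): #1, #4 — cost 11×5 + 2×4 = 63
  Shipping 235, fixed 212 → total 447.
  Any other capacity-feasible assignment to {H1, H2} ships for at least 235.
Compare {H1, H4}: its best feasible assignment gives total 479.
Compare {H1, H2, H4}: its best feasible assignment gives total 502.
Every other set of open sites that can feasibly serve all demand totals ≥ 479 even under its best assignment. Minimum: 447.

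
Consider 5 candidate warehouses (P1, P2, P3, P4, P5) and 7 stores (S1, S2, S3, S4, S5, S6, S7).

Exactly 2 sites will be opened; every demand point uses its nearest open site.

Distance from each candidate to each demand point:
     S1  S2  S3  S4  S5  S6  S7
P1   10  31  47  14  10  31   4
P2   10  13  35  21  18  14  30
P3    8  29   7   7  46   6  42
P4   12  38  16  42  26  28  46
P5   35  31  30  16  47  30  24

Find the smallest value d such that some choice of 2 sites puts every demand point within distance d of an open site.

Open {P1, P3}.
  Farthest demand point is S2 at distance 29 (to P3); all others are ≤ 29.
With {P2, P3} the worst case is 30.
With {P2, P4} the worst case is 30.
No size-2 selection achieves below 29.

29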